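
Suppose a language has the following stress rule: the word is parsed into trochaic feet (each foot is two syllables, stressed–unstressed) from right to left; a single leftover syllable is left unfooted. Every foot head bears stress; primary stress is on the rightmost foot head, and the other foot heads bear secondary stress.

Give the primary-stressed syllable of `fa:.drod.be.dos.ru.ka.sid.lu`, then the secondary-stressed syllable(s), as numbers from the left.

primary 7, secondary 1, 3, 5

Parse right to left into trochaic (ˈσσ) feet: (ˈfa:.drod) (ˈbe.dos) (ˈru.ka) (ˈsid.lu).
Foot heads (stressed positions): 1, 3, 5, 7.
End Rule Rightmost: primary stress on the rightmost head = syllable 7.
Secondary stress on 1, 3, 5: ˌfa:.drod.ˌbe.dos.ˌru.ka.ˈsid.lu.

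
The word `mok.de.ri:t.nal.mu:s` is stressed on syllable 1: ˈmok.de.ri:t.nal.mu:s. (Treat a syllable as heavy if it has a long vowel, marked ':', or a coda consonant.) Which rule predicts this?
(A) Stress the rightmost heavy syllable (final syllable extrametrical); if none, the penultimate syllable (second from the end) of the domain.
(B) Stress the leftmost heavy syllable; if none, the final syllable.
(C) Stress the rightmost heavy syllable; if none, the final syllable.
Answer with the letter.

B

Rule A → syllable 4 (observed: 1).
Rule B → syllable 1 ✓.
Rule C → syllable 5 (observed: 1).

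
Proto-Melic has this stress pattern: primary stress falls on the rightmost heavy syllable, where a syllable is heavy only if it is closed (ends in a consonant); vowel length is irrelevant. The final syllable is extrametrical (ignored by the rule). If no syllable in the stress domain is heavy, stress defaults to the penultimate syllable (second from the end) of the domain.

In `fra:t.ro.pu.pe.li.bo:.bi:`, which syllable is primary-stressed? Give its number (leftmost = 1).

1

The final syllable (7, bi:) is extrametrical; the stress domain is syllables 1–6.
Weights: 1 fra:t H, 2 ro L, 3 pu L, 4 pe L, 5 li L, 6 bo: L.
Heavy syllables in the domain: 1. The rightmost is syllable 1 (fra:t).
Primary stress: syllable 1 → ˈfra:t.ro.pu.pe.li.bo:.bi:.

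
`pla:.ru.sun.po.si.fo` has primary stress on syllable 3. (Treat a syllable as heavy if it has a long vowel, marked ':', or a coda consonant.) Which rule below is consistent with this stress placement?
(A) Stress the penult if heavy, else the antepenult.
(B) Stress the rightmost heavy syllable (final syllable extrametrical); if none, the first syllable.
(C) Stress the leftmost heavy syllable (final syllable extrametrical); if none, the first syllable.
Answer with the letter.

B

Rule A → syllable 4 (observed: 3).
Rule B → syllable 3 ✓.
Rule C → syllable 1 (observed: 3).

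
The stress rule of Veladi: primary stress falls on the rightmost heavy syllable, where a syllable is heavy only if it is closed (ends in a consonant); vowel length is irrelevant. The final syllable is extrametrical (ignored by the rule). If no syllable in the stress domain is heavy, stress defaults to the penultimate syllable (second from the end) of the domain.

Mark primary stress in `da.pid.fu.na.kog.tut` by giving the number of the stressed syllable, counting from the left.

The final syllable (6, tut) is extrametrical; the stress domain is syllables 1–5.
Weights: 1 da L, 2 pid H, 3 fu L, 4 na L, 5 kog H.
Heavy syllables in the domain: 2, 5. The rightmost is syllable 5 (kog).
Primary stress: syllable 5 → da.pid.fu.na.ˈkog.tut.

5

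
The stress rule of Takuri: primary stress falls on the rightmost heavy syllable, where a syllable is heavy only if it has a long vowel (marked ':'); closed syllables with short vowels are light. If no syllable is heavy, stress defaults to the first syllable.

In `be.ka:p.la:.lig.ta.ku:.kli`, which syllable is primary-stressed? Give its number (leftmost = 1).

6

Weights: 1 be L, 2 ka:p H, 3 la: H, 4 lig L, 5 ta L, 6 ku: H, 7 kli L.
Heavy syllables in the domain: 2, 3, 6. The rightmost is syllable 6 (ku:).
Primary stress: syllable 6 → be.ka:p.la:.lig.ta.ˈku:.kli.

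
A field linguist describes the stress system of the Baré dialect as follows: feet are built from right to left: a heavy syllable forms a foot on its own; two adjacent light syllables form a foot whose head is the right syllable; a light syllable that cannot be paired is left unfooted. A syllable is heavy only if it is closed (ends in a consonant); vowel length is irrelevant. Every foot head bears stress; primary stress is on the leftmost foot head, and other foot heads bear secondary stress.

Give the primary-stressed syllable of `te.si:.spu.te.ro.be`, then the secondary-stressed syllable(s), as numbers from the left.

Weights: 1 te L, 2 si: L, 3 spu L, 4 te L, 5 ro L, 6 be L.
Parse right to left (heavy = foot alone; LL = one foot; stranded L unfooted): (te.ˈsi:) (spu.ˈte) (ro.ˈbe).
Foot heads: 2, 4, 6.
Primary stress on the leftmost head = syllable 2.
Secondary stress on 4, 6: te.ˈsi:.spu.ˌte.ro.ˌbe.

primary 2, secondary 4, 6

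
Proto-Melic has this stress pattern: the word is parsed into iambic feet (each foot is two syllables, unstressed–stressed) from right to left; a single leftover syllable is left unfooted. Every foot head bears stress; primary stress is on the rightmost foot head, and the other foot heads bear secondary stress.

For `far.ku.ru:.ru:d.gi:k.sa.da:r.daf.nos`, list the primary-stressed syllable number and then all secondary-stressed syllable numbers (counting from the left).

Parse right to left into iambic (σˈσ) feet: far (ku.ˈru:) (ru:d.ˈgi:k) (sa.ˈda:r) (daf.ˈnos). Syllable 1 is left unfooted.
Foot heads (stressed positions): 3, 5, 7, 9.
End Rule Rightmost: primary stress on the rightmost head = syllable 9.
Secondary stress on 3, 5, 7: far.ku.ˌru:.ru:d.ˌgi:k.sa.ˌda:r.daf.ˈnos.

primary 9, secondary 3, 5, 7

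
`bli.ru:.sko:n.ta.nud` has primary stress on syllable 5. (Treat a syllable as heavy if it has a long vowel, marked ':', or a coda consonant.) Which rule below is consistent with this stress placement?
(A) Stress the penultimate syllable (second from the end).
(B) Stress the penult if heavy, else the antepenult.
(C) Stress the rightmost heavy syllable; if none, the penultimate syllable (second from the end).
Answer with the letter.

Rule A → syllable 4 (observed: 5).
Rule B → syllable 3 (observed: 5).
Rule C → syllable 5 ✓.

C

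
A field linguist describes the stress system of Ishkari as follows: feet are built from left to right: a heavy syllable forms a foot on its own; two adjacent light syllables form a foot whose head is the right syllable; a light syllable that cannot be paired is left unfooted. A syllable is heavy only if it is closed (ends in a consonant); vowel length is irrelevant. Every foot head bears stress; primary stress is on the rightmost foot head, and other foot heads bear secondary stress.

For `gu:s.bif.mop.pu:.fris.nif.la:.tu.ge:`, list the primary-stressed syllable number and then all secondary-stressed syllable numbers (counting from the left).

Weights: 1 gu:s H, 2 bif H, 3 mop H, 4 pu: L, 5 fris H, 6 nif H, 7 la: L, 8 tu L, 9 ge: L.
Parse left to right (heavy = foot alone; LL = one foot; stranded L unfooted): (ˈgu:s) (ˈbif) (ˈmop) pu: (ˈfris) (ˈnif) (la:.ˈtu) ge:.
Foot heads: 1, 2, 3, 5, 6, 8.
Primary stress on the rightmost head = syllable 8.
Secondary stress on 1, 2, 3, 5, 6: ˌgu:s.ˌbif.ˌmop.pu:.ˌfris.ˌnif.la:.ˈtu.ge:.

primary 8, secondary 1, 2, 3, 5, 6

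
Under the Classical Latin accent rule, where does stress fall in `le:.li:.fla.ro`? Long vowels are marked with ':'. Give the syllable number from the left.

Classical Latin: stress the penult if heavy (long vowel or closed), else the antepenult.
Weights: 2 li: H, 3 fla L, 4 ro L.
The penult (syllable 3, fla) is light, so stress falls on the antepenult (syllable 2, li:).
Stress on syllable 2: le:.ˈli:.fla.ro.

2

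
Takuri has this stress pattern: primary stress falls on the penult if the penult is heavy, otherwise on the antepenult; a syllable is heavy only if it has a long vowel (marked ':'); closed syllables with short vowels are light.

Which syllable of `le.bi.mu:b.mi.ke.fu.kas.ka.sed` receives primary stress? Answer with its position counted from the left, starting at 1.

7

Weights: 7 kas L, 8 ka L, 9 sed L.
The penult (syllable 8, ka) is light, so stress falls on the antepenult (syllable 7, kas).
Primary stress: syllable 7 → le.bi.mu:b.mi.ke.fu.ˈkas.ka.sed.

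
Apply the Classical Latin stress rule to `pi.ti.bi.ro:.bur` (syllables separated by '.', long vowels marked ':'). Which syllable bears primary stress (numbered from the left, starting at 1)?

Classical Latin: stress the penult if heavy (long vowel or closed), else the antepenult.
Weights: 3 bi L, 4 ro: H, 5 bur H.
The penult (syllable 4, ro:) is heavy, so it takes stress.
Stress on syllable 4: pi.ti.bi.ˈro:.bur.

4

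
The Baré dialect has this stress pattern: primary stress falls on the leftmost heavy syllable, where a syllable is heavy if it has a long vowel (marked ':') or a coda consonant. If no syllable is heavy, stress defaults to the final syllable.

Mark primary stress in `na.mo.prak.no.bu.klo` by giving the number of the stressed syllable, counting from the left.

3

Weights: 1 na L, 2 mo L, 3 prak H, 4 no L, 5 bu L, 6 klo L.
Heavy syllables in the domain: 3. The leftmost is syllable 3 (prak).
Primary stress: syllable 3 → na.mo.ˈprak.no.bu.klo.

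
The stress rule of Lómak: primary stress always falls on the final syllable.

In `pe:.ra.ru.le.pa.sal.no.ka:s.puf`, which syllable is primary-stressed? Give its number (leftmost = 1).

The word has 9 syllables; the final syllable is syllable 9 (puf).
Primary stress: syllable 9 → pe:.ra.ru.le.pa.sal.no.ka:s.ˈpuf.

9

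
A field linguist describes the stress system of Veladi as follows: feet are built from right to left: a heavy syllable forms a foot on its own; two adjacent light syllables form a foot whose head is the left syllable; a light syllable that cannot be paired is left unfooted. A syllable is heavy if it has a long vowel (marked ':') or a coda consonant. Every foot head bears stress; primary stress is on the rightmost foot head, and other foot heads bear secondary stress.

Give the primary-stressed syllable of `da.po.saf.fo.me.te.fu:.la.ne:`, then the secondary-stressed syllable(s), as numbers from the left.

primary 9, secondary 1, 3, 5, 7

Weights: 1 da L, 2 po L, 3 saf H, 4 fo L, 5 me L, 6 te L, 7 fu: H, 8 la L, 9 ne: H.
Parse right to left (heavy = foot alone; LL = one foot; stranded L unfooted): (ˈda.po) (ˈsaf) fo (ˈme.te) (ˈfu:) la (ˈne:).
Foot heads: 1, 3, 5, 7, 9.
Primary stress on the rightmost head = syllable 9.
Secondary stress on 1, 3, 5, 7: ˌda.po.ˌsaf.fo.ˌme.te.ˌfu:.la.ˈne:.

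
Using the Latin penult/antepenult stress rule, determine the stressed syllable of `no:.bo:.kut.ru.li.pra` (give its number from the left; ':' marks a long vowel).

Classical Latin: stress the penult if heavy (long vowel or closed), else the antepenult.
Weights: 4 ru L, 5 li L, 6 pra L.
The penult (syllable 5, li) is light, so stress falls on the antepenult (syllable 4, ru).
Stress on syllable 4: no:.bo:.kut.ˈru.li.pra.

4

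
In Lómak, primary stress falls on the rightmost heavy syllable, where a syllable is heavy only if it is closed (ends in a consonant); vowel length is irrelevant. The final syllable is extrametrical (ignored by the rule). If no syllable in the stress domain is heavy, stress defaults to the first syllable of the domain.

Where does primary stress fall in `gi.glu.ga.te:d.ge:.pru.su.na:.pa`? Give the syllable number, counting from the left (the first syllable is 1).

The final syllable (9, pa) is extrametrical; the stress domain is syllables 1–8.
Weights: 1 gi L, 2 glu L, 3 ga L, 4 te:d H, 5 ge: L, 6 pru L, 7 su L, 8 na: L.
Heavy syllables in the domain: 4. The rightmost is syllable 4 (te:d).
Primary stress: syllable 4 → gi.glu.ga.ˈte:d.ge:.pru.su.na:.pa.

4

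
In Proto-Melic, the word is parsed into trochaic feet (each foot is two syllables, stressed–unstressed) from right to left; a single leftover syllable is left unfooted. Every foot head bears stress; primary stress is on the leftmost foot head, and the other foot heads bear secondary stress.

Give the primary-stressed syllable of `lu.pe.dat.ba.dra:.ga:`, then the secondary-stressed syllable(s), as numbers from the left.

primary 1, secondary 3, 5

Parse right to left into trochaic (ˈσσ) feet: (ˈlu.pe) (ˈdat.ba) (ˈdra:.ga:).
Foot heads (stressed positions): 1, 3, 5.
End Rule Leftmost: primary stress on the leftmost head = syllable 1.
Secondary stress on 3, 5: ˈlu.pe.ˌdat.ba.ˌdra:.ga:.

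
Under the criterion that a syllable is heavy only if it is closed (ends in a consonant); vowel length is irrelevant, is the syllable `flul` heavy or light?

`flul`: short vowel, closed (coda /l/). Closed (coda /l/) → heavy.

heavy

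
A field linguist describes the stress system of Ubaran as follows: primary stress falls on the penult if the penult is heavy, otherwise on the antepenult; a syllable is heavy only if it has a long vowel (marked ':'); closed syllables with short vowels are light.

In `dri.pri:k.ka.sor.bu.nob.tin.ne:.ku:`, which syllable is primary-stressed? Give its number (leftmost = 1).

Weights: 7 tin L, 8 ne: H, 9 ku: H.
The penult (syllable 8, ne:) is heavy, so it takes stress.
Primary stress: syllable 8 → dri.pri:k.ka.sor.bu.nob.tin.ˈne:.ku:.

8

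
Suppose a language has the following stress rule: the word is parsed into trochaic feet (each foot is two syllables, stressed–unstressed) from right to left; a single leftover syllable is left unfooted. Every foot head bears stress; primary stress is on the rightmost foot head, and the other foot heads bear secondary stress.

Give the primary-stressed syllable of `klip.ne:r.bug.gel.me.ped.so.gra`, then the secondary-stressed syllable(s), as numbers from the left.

Parse right to left into trochaic (ˈσσ) feet: (ˈklip.ne:r) (ˈbug.gel) (ˈme.ped) (ˈso.gra).
Foot heads (stressed positions): 1, 3, 5, 7.
End Rule Rightmost: primary stress on the rightmost head = syllable 7.
Secondary stress on 1, 3, 5: ˌklip.ne:r.ˌbug.gel.ˌme.ped.ˈso.gra.

primary 7, secondary 1, 3, 5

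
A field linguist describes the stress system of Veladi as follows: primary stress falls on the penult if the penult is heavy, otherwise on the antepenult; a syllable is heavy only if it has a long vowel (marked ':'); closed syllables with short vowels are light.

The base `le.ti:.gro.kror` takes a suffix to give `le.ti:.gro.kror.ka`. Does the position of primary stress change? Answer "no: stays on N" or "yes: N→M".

Base `le.ti:.gro.kror` (4 syllables):
  Weights: 2 ti: H, 3 gro L, 4 kror L.
  The penult (syllable 3, gro) is light, so stress falls on the antepenult (syllable 2, ti:).
  → primary stress on syllable 2.
Suffixed `le.ti:.gro.kror.ka` (5 syllables):
  Weights: 3 gro L, 4 kror L, 5 ka L.
  The penult (syllable 4, kror) is light, so stress falls on the antepenult (syllable 3, gro).
  → primary stress on syllable 3.

yes: 2→3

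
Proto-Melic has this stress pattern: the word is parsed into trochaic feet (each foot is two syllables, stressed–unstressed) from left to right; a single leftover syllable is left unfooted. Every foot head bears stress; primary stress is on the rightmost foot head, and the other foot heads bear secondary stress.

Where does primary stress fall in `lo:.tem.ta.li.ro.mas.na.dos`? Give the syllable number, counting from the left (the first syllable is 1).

Parse left to right into trochaic (ˈσσ) feet: (ˈlo:.tem) (ˈta.li) (ˈro.mas) (ˈna.dos).
Foot heads (stressed positions): 1, 3, 5, 7.
End Rule Rightmost: primary stress on the rightmost head = syllable 7.
Primary stress: syllable 7 → lo:.tem.ta.li.ro.mas.ˈna.dos.

7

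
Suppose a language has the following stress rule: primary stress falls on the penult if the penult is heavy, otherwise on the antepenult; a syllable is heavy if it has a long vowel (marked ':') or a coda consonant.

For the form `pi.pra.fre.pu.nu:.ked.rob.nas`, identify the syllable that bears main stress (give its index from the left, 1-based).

Weights: 6 ked H, 7 rob H, 8 nas H.
The penult (syllable 7, rob) is heavy, so it takes stress.
Primary stress: syllable 7 → pi.pra.fre.pu.nu:.ked.ˈrob.nas.

7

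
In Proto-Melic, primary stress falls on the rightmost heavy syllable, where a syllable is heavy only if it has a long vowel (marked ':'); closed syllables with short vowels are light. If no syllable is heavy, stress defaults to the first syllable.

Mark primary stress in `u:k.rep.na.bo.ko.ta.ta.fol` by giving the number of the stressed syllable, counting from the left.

Weights: 1 u:k H, 2 rep L, 3 na L, 4 bo L, 5 ko L, 6 ta L, 7 ta L, 8 fol L.
Heavy syllables in the domain: 1. The rightmost is syllable 1 (u:k).
Primary stress: syllable 1 → ˈu:k.rep.na.bo.ko.ta.ta.fol.

1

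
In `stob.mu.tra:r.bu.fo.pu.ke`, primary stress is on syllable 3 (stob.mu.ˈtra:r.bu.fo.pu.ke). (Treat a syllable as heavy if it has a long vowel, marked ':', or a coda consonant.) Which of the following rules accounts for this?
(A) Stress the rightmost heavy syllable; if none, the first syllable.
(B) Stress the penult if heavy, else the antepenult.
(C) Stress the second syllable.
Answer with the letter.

A

Rule A → syllable 3 ✓.
Rule B → syllable 5 (observed: 3).
Rule C → syllable 2 (observed: 3).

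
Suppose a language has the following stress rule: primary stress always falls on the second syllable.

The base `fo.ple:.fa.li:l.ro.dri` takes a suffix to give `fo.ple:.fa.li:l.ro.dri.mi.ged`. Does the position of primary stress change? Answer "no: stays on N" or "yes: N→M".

no: stays on 2

Base `fo.ple:.fa.li:l.ro.dri` (6 syllables):
  The word has 6 syllables; the second syllable is syllable 2 (ple:).
  → primary stress on syllable 2.
Suffixed `fo.ple:.fa.li:l.ro.dri.mi.ged` (8 syllables):
  The word has 8 syllables; the second syllable is syllable 2 (ple:).
  → primary stress on syllable 2.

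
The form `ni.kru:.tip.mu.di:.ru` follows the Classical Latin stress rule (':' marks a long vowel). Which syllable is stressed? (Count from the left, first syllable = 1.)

5

Classical Latin: stress the penult if heavy (long vowel or closed), else the antepenult.
Weights: 4 mu L, 5 di: H, 6 ru L.
The penult (syllable 5, di:) is heavy, so it takes stress.
Stress on syllable 5: ni.kru:.tip.mu.ˈdi:.ru.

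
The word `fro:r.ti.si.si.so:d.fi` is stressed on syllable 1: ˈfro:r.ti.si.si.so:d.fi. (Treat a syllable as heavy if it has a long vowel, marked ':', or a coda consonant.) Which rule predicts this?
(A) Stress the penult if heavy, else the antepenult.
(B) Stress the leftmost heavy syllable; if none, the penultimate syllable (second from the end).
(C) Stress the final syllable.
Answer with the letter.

B

Rule A → syllable 5 (observed: 1).
Rule B → syllable 1 ✓.
Rule C → syllable 6 (observed: 1).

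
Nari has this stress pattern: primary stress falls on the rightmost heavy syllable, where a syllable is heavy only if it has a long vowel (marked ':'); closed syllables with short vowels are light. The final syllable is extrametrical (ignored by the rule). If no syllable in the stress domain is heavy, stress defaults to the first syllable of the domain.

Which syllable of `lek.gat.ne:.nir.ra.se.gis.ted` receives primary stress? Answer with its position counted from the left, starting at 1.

The final syllable (8, ted) is extrametrical; the stress domain is syllables 1–7.
Weights: 1 lek L, 2 gat L, 3 ne: H, 4 nir L, 5 ra L, 6 se L, 7 gis L.
Heavy syllables in the domain: 3. The rightmost is syllable 3 (ne:).
Primary stress: syllable 3 → lek.gat.ˈne:.nir.ra.se.gis.ted.

3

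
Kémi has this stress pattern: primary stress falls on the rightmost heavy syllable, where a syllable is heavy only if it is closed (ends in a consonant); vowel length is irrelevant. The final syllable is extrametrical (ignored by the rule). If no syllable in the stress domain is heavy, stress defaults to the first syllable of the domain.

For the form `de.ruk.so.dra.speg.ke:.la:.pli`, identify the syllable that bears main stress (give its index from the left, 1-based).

The final syllable (8, pli) is extrametrical; the stress domain is syllables 1–7.
Weights: 1 de L, 2 ruk H, 3 so L, 4 dra L, 5 speg H, 6 ke: L, 7 la: L.
Heavy syllables in the domain: 2, 5. The rightmost is syllable 5 (speg).
Primary stress: syllable 5 → de.ruk.so.dra.ˈspeg.ke:.la:.pli.

5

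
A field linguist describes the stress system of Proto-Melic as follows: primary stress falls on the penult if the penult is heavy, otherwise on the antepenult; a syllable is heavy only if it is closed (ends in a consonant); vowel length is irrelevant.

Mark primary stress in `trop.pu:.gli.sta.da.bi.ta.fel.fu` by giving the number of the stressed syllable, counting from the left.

Weights: 7 ta L, 8 fel H, 9 fu L.
The penult (syllable 8, fel) is heavy, so it takes stress.
Primary stress: syllable 8 → trop.pu:.gli.sta.da.bi.ta.ˈfel.fu.

8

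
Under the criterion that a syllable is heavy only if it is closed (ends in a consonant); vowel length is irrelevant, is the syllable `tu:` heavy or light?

`tu:`: long vowel, open (no coda). Open (no coda) → light.

light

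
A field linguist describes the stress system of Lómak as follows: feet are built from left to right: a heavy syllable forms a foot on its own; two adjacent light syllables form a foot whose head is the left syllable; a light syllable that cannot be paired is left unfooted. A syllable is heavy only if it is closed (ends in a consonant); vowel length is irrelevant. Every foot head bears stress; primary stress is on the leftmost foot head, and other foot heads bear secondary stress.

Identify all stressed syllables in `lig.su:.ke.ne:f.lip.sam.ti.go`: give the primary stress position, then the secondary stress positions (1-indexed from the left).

Weights: 1 lig H, 2 su: L, 3 ke L, 4 ne:f H, 5 lip H, 6 sam H, 7 ti L, 8 go L.
Parse left to right (heavy = foot alone; LL = one foot; stranded L unfooted): (ˈlig) (ˈsu:.ke) (ˈne:f) (ˈlip) (ˈsam) (ˈti.go).
Foot heads: 1, 2, 4, 5, 6, 7.
Primary stress on the leftmost head = syllable 1.
Secondary stress on 2, 4, 5, 6, 7: ˈlig.ˌsu:.ke.ˌne:f.ˌlip.ˌsam.ˌti.go.

primary 1, secondary 2, 4, 5, 6, 7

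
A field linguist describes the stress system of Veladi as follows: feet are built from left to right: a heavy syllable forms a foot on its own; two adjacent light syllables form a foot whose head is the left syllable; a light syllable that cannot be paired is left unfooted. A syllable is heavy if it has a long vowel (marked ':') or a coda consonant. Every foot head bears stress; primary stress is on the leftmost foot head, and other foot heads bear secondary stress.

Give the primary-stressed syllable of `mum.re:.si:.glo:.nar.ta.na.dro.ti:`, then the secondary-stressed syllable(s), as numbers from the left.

primary 1, secondary 2, 3, 4, 5, 6, 9

Weights: 1 mum H, 2 re: H, 3 si: H, 4 glo: H, 5 nar H, 6 ta L, 7 na L, 8 dro L, 9 ti: H.
Parse left to right (heavy = foot alone; LL = one foot; stranded L unfooted): (ˈmum) (ˈre:) (ˈsi:) (ˈglo:) (ˈnar) (ˈta.na) dro (ˈti:).
Foot heads: 1, 2, 3, 4, 5, 6, 9.
Primary stress on the leftmost head = syllable 1.
Secondary stress on 2, 3, 4, 5, 6, 9: ˈmum.ˌre:.ˌsi:.ˌglo:.ˌnar.ˌta.na.dro.ˌti:.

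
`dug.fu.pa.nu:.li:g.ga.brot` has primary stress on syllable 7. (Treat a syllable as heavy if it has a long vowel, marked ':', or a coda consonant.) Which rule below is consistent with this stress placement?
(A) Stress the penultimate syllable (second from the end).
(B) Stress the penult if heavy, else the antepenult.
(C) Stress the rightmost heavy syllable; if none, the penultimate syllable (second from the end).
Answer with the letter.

Rule A → syllable 6 (observed: 7).
Rule B → syllable 5 (observed: 7).
Rule C → syllable 7 ✓.

C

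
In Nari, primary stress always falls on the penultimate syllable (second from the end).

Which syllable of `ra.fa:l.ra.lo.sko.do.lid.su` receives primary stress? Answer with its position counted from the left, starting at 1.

7

The word has 8 syllables; the penultimate syllable (second from the end) is syllable 7 (lid).
Primary stress: syllable 7 → ra.fa:l.ra.lo.sko.do.ˈlid.su.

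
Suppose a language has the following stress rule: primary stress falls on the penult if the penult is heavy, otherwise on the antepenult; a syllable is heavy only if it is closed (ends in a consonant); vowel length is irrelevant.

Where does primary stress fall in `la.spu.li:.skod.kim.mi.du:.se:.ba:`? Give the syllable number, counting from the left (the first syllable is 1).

Weights: 7 du: L, 8 se: L, 9 ba: L.
The penult (syllable 8, se:) is light, so stress falls on the antepenult (syllable 7, du:).
Primary stress: syllable 7 → la.spu.li:.skod.kim.mi.ˈdu:.se:.ba:.

7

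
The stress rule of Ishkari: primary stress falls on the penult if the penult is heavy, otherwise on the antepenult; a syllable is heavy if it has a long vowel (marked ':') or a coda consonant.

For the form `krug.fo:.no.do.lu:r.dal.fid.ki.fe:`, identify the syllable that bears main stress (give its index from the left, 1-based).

Weights: 7 fid H, 8 ki L, 9 fe: H.
The penult (syllable 8, ki) is light, so stress falls on the antepenult (syllable 7, fid).
Primary stress: syllable 7 → krug.fo:.no.do.lu:r.dal.ˈfid.ki.fe:.

7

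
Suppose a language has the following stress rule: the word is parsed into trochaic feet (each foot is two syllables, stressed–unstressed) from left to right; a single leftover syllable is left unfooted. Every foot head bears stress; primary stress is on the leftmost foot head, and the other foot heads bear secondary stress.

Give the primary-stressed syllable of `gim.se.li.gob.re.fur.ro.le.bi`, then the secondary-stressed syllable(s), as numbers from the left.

Parse left to right into trochaic (ˈσσ) feet: (ˈgim.se) (ˈli.gob) (ˈre.fur) (ˈro.le) bi. Syllable 9 is left unfooted.
Foot heads (stressed positions): 1, 3, 5, 7.
End Rule Leftmost: primary stress on the leftmost head = syllable 1.
Secondary stress on 3, 5, 7: ˈgim.se.ˌli.gob.ˌre.fur.ˌro.le.bi.

primary 1, secondary 3, 5, 7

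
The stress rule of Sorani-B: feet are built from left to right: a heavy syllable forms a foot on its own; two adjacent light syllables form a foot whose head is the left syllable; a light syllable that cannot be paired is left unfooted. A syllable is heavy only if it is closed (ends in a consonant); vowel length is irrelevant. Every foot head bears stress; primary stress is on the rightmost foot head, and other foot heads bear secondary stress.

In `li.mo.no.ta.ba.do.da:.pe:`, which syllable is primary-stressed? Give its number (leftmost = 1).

Weights: 1 li L, 2 mo L, 3 no L, 4 ta L, 5 ba L, 6 do L, 7 da: L, 8 pe: L.
Parse left to right (heavy = foot alone; LL = one foot; stranded L unfooted): (ˈli.mo) (ˈno.ta) (ˈba.do) (ˈda:.pe:).
Foot heads: 1, 3, 5, 7.
Primary stress on the rightmost head = syllable 7.
Primary stress: syllable 7 → li.mo.no.ta.ba.do.ˈda:.pe:.

7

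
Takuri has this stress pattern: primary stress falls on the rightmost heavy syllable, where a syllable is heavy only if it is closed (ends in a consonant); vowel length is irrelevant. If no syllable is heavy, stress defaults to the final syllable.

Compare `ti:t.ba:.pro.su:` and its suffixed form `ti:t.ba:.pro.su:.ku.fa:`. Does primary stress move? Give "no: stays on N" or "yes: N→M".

Base `ti:t.ba:.pro.su:` (4 syllables):
  Weights: 1 ti:t H, 2 ba: L, 3 pro L, 4 su: L.
  Heavy syllables in the domain: 1. The rightmost is syllable 1 (ti:t).
  → primary stress on syllable 1.
Suffixed `ti:t.ba:.pro.su:.ku.fa:` (6 syllables):
  Weights: 1 ti:t H, 2 ba: L, 3 pro L, 4 su: L, 5 ku L, 6 fa: L.
  Heavy syllables in the domain: 1. The rightmost is syllable 1 (ti:t).
  → primary stress on syllable 1.

no: stays on 1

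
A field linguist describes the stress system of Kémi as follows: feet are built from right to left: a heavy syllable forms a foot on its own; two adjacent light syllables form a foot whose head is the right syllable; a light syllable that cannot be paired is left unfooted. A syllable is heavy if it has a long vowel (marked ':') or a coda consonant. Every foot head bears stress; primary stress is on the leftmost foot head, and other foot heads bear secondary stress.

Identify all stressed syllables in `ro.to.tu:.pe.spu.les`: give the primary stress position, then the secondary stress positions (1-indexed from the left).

Weights: 1 ro L, 2 to L, 3 tu: H, 4 pe L, 5 spu L, 6 les H.
Parse right to left (heavy = foot alone; LL = one foot; stranded L unfooted): (ro.ˈto) (ˈtu:) (pe.ˈspu) (ˈles).
Foot heads: 2, 3, 5, 6.
Primary stress on the leftmost head = syllable 2.
Secondary stress on 3, 5, 6: ro.ˈto.ˌtu:.pe.ˌspu.ˌles.

primary 2, secondary 3, 5, 6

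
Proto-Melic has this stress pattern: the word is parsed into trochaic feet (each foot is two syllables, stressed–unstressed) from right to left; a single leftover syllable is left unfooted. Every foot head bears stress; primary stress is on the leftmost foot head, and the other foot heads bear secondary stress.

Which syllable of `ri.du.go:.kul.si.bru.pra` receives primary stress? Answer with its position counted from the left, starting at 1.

Parse right to left into trochaic (ˈσσ) feet: ri (ˈdu.go:) (ˈkul.si) (ˈbru.pra). Syllable 1 is left unfooted.
Foot heads (stressed positions): 2, 4, 6.
End Rule Leftmost: primary stress on the leftmost head = syllable 2.
Primary stress: syllable 2 → ri.ˈdu.go:.kul.si.bru.pra.

2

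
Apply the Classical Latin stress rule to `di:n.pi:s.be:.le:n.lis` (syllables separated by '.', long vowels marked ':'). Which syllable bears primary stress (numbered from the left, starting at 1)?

4

Classical Latin: stress the penult if heavy (long vowel or closed), else the antepenult.
Weights: 3 be: H, 4 le:n H, 5 lis H.
The penult (syllable 4, le:n) is heavy, so it takes stress.
Stress on syllable 4: di:n.pi:s.be:.ˈle:n.lis.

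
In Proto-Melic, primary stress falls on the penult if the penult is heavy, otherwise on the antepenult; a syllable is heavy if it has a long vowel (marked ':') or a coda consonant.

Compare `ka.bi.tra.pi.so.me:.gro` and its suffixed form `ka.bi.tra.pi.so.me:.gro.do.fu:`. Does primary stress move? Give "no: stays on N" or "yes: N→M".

Base `ka.bi.tra.pi.so.me:.gro` (7 syllables):
  Weights: 5 so L, 6 me: H, 7 gro L.
  The penult (syllable 6, me:) is heavy, so it takes stress.
  → primary stress on syllable 6.
Suffixed `ka.bi.tra.pi.so.me:.gro.do.fu:` (9 syllables):
  Weights: 7 gro L, 8 do L, 9 fu: H.
  The penult (syllable 8, do) is light, so stress falls on the antepenult (syllable 7, gro).
  → primary stress on syllable 7.

yes: 6→7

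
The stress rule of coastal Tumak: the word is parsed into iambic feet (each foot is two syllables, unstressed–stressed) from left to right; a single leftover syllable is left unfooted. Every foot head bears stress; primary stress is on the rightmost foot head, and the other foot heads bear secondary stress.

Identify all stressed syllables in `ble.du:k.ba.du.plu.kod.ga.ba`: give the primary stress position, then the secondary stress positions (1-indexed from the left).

primary 8, secondary 2, 4, 6

Parse left to right into iambic (σˈσ) feet: (ble.ˈdu:k) (ba.ˈdu) (plu.ˈkod) (ga.ˈba).
Foot heads (stressed positions): 2, 4, 6, 8.
End Rule Rightmost: primary stress on the rightmost head = syllable 8.
Secondary stress on 2, 4, 6: ble.ˌdu:k.ba.ˌdu.plu.ˌkod.ga.ˈba.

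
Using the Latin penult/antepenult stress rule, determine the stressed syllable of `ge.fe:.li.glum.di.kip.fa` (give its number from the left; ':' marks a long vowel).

Classical Latin: stress the penult if heavy (long vowel or closed), else the antepenult.
Weights: 5 di L, 6 kip H, 7 fa L.
The penult (syllable 6, kip) is heavy, so it takes stress.
Stress on syllable 6: ge.fe:.li.glum.di.ˈkip.fa.

6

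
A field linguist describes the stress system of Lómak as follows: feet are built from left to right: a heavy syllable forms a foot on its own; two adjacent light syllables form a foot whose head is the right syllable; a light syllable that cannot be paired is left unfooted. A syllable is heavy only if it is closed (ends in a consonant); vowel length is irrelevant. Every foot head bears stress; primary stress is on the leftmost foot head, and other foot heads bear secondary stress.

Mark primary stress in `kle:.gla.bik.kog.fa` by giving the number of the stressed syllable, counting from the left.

Weights: 1 kle: L, 2 gla L, 3 bik H, 4 kog H, 5 fa L.
Parse left to right (heavy = foot alone; LL = one foot; stranded L unfooted): (kle:.ˈgla) (ˈbik) (ˈkog) fa.
Foot heads: 2, 3, 4.
Primary stress on the leftmost head = syllable 2.
Primary stress: syllable 2 → kle:.ˈgla.bik.kog.fa.

2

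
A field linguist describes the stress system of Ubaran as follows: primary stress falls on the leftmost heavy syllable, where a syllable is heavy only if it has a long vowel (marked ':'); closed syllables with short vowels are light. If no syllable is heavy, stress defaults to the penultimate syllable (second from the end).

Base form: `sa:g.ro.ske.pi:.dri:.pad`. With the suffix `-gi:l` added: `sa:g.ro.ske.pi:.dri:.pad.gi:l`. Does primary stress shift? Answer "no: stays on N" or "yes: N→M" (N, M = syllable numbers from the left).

no: stays on 1

Base `sa:g.ro.ske.pi:.dri:.pad` (6 syllables):
  Weights: 1 sa:g H, 2 ro L, 3 ske L, 4 pi: H, 5 dri: H, 6 pad L.
  Heavy syllables in the domain: 1, 4, 5. The leftmost is syllable 1 (sa:g).
  → primary stress on syllable 1.
Suffixed `sa:g.ro.ske.pi:.dri:.pad.gi:l` (7 syllables):
  Weights: 1 sa:g H, 2 ro L, 3 ske L, 4 pi: H, 5 dri: H, 6 pad L, 7 gi:l H.
  Heavy syllables in the domain: 1, 4, 5, 7. The leftmost is syllable 1 (sa:g).
  → primary stress on syllable 1.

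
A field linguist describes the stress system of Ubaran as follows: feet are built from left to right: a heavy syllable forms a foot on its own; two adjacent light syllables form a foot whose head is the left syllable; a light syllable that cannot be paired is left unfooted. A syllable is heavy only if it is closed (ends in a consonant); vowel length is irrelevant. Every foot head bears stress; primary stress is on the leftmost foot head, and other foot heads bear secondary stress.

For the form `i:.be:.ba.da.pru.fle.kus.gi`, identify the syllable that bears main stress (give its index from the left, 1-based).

1

Weights: 1 i: L, 2 be: L, 3 ba L, 4 da L, 5 pru L, 6 fle L, 7 kus H, 8 gi L.
Parse left to right (heavy = foot alone; LL = one foot; stranded L unfooted): (ˈi:.be:) (ˈba.da) (ˈpru.fle) (ˈkus) gi.
Foot heads: 1, 3, 5, 7.
Primary stress on the leftmost head = syllable 1.
Primary stress: syllable 1 → ˈi:.be:.ba.da.pru.fle.kus.gi.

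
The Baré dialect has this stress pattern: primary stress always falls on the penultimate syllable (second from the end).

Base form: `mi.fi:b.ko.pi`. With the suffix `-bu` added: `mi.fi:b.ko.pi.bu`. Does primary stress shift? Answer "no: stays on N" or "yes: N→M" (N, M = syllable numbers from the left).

Base `mi.fi:b.ko.pi` (4 syllables):
  The word has 4 syllables; the penultimate syllable (second from the end) is syllable 3 (ko).
  → primary stress on syllable 3.
Suffixed `mi.fi:b.ko.pi.bu` (5 syllables):
  The word has 5 syllables; the penultimate syllable (second from the end) is syllable 4 (pi).
  → primary stress on syllable 4.

yes: 3→4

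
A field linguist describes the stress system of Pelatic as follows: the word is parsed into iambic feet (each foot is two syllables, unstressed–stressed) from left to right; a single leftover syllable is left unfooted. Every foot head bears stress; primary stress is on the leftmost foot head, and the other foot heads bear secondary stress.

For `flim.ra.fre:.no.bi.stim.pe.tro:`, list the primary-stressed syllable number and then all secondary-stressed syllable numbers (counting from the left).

Parse left to right into iambic (σˈσ) feet: (flim.ˈra) (fre:.ˈno) (bi.ˈstim) (pe.ˈtro:).
Foot heads (stressed positions): 2, 4, 6, 8.
End Rule Leftmost: primary stress on the leftmost head = syllable 2.
Secondary stress on 4, 6, 8: flim.ˈra.fre:.ˌno.bi.ˌstim.pe.ˌtro:.

primary 2, secondary 4, 6, 8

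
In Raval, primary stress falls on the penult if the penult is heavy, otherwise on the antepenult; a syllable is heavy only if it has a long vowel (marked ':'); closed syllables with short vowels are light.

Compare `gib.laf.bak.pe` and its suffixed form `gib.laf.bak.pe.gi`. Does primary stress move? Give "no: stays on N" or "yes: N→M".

Base `gib.laf.bak.pe` (4 syllables):
  Weights: 2 laf L, 3 bak L, 4 pe L.
  The penult (syllable 3, bak) is light, so stress falls on the antepenult (syllable 2, laf).
  → primary stress on syllable 2.
Suffixed `gib.laf.bak.pe.gi` (5 syllables):
  Weights: 3 bak L, 4 pe L, 5 gi L.
  The penult (syllable 4, pe) is light, so stress falls on the antepenult (syllable 3, bak).
  → primary stress on syllable 3.

yes: 2→3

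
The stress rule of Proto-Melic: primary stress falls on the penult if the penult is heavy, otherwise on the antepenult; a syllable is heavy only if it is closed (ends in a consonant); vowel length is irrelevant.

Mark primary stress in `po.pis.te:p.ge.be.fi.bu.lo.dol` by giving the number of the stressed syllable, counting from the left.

7

Weights: 7 bu L, 8 lo L, 9 dol H.
The penult (syllable 8, lo) is light, so stress falls on the antepenult (syllable 7, bu).
Primary stress: syllable 7 → po.pis.te:p.ge.be.fi.ˈbu.lo.dol.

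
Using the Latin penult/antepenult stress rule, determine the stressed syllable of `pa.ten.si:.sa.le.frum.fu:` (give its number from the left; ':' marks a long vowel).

6

Classical Latin: stress the penult if heavy (long vowel or closed), else the antepenult.
Weights: 5 le L, 6 frum H, 7 fu: H.
The penult (syllable 6, frum) is heavy, so it takes stress.
Stress on syllable 6: pa.ten.si:.sa.le.ˈfrum.fu:.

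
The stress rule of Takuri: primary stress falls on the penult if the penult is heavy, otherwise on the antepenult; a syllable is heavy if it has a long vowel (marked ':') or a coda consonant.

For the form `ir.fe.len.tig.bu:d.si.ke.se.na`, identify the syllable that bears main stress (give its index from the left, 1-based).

7

Weights: 7 ke L, 8 se L, 9 na L.
The penult (syllable 8, se) is light, so stress falls on the antepenult (syllable 7, ke).
Primary stress: syllable 7 → ir.fe.len.tig.bu:d.si.ˈke.se.na.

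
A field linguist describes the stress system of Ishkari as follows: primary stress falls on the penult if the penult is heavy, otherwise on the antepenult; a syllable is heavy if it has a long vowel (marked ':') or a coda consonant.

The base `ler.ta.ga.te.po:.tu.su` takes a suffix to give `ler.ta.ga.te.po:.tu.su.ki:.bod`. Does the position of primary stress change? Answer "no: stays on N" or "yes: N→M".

yes: 5→8

Base `ler.ta.ga.te.po:.tu.su` (7 syllables):
  Weights: 5 po: H, 6 tu L, 7 su L.
  The penult (syllable 6, tu) is light, so stress falls on the antepenult (syllable 5, po:).
  → primary stress on syllable 5.
Suffixed `ler.ta.ga.te.po:.tu.su.ki:.bod` (9 syllables):
  Weights: 7 su L, 8 ki: H, 9 bod H.
  The penult (syllable 8, ki:) is heavy, so it takes stress.
  → primary stress on syllable 8.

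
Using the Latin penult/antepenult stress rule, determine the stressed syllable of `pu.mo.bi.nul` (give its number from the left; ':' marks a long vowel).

Classical Latin: stress the penult if heavy (long vowel or closed), else the antepenult.
Weights: 2 mo L, 3 bi L, 4 nul H.
The penult (syllable 3, bi) is light, so stress falls on the antepenult (syllable 2, mo).
Stress on syllable 2: pu.ˈmo.bi.nul.

2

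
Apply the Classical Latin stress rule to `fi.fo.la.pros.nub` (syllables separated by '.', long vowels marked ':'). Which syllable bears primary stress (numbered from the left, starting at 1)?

4

Classical Latin: stress the penult if heavy (long vowel or closed), else the antepenult.
Weights: 3 la L, 4 pros H, 5 nub H.
The penult (syllable 4, pros) is heavy, so it takes stress.
Stress on syllable 4: fi.fo.la.ˈpros.nub.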